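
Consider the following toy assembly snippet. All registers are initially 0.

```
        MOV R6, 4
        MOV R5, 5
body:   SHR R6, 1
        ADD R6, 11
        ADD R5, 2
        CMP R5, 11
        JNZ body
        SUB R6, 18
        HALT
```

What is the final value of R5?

after MOV R6, 4: R6=4
after MOV R5, 5: R5=5
after SHR R6, 1: R6=4>>1=2
after ADD R6, 11: R6=2+11=13
after ADD R5, 2: R5=5+2=7
CMP R5, 11  (cmp 7,11)
JNZ body: taken
after SHR R6, 1: R6=13>>1=6
after ADD R6, 11: R6=6+11=17
after ADD R5, 2: R5=7+2=9
CMP R5, 11  (cmp 9,11)
JNZ body: taken
after SHR R6, 1: R6=17>>1=8
after ADD R6, 11: R6=8+11=19
after ADD R5, 2: R5=9+2=11
CMP R5, 11  (cmp 11,11)
JNZ body: not taken
after SUB R6, 18: R6=19-18=1
halt.

11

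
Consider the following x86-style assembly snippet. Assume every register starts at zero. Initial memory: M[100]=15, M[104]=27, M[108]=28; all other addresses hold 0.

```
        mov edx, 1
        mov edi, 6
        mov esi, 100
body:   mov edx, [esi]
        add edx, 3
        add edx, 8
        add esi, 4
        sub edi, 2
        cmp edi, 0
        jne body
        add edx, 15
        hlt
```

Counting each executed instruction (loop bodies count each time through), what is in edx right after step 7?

26

edx=1
edi=6
esi=100
edx=M[100]=15
edx=15+3=18
edx=18+8=26
esi=100+4=104
After step 7: edx = 26.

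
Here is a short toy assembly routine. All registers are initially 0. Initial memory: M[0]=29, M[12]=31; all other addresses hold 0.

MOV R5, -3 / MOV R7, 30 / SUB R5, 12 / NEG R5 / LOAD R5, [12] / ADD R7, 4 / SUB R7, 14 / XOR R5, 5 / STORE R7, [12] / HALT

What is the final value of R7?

20

R5=-3
R7=30
R5=(-3)-12=-15
R5=-(-15)=15
R5=M[12]=31
R7=30+4=34
R7=34-14=20
R5=31^5=26
STORE R7, [12] → M[12]=20
halt.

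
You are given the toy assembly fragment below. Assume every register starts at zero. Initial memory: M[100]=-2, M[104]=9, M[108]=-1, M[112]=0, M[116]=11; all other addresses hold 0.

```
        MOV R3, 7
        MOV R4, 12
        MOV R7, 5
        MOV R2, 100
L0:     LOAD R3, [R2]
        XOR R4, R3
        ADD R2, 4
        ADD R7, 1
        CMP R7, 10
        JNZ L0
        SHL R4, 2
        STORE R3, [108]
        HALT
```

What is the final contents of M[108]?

MOV R3, 7 → R3=7
MOV R4, 12 → R4=12
MOV R7, 5 → R7=5
MOV R2, 100 → R2=100
LOAD R3, [R2] → R3=M[100]=-2
XOR R4, R3 → R4=12^(-2)=-14
ADD R2, 4 → R2=100+4=104
ADD R7, 1 → R7=5+1=6
CMP R7, 10  (cmp 6,10)
JNZ L0: taken
LOAD R3, [R2] → R3=M[104]=9
XOR R4, R3 → R4=(-14)^9=-5
ADD R2, 4 → R2=104+4=108
ADD R7, 1 → R7=6+1=7
CMP R7, 10  (cmp 7,10)
JNZ L0: taken
LOAD R3, [R2] → R3=M[108]=-1
XOR R4, R3 → R4=(-5)^(-1)=4
ADD R2, 4 → R2=108+4=112
ADD R7, 1 → R7=7+1=8
CMP R7, 10  (cmp 8,10)
JNZ L0: taken
LOAD R3, [R2] → R3=M[112]=0
XOR R4, R3 → R4=4^0=4
ADD R2, 4 → R2=112+4=116
ADD R7, 1 → R7=8+1=9
CMP R7, 10  (cmp 9,10)
JNZ L0: taken
LOAD R3, [R2] → R3=M[116]=11
XOR R4, R3 → R4=4^11=15
ADD R2, 4 → R2=116+4=120
ADD R7, 1 → R7=9+1=10
CMP R7, 10  (cmp 10,10)
JNZ L0: not taken
SHL R4, 2 → R4=15<<2=60
STORE R3, [108] → M[108]=11
halt.

11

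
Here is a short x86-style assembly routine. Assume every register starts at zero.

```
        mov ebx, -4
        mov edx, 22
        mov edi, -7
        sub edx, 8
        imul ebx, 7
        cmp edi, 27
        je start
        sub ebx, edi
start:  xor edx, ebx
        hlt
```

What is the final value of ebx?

ebx=-4
edx=22
edi=-7
edx=22-8=14
ebx=(-4)*7=-28
cmp edi, 27  (cmp -7,27)
je start: not taken
ebx=(-28)-(-7)=-21
edx=14^(-21)=-27
halt.

-21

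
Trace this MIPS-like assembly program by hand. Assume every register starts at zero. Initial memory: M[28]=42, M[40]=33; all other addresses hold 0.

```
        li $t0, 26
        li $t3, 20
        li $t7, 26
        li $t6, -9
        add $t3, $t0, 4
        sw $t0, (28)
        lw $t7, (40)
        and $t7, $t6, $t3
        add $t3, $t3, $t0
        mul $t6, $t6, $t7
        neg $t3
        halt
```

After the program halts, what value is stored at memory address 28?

26

after li $t0, 26: $t0=26
after li $t3, 20: $t3=20
after li $t7, 26: $t7=26
after li $t6, -9: $t6=-9
after add $t3, $t0, 4: $t3=26+4=30
sw $t0, (28) → M[28]=26
after lw $t7, (40): $t7=M[40]=33
after and $t7, $t6, $t3: $t7=(-9)&30=22
after add $t3, $t3, $t0: $t3=30+26=56
after mul $t6, $t6, $t7: $t6=(-9)*22=-198
after neg $t3: $t3=-(56)=-56
halt.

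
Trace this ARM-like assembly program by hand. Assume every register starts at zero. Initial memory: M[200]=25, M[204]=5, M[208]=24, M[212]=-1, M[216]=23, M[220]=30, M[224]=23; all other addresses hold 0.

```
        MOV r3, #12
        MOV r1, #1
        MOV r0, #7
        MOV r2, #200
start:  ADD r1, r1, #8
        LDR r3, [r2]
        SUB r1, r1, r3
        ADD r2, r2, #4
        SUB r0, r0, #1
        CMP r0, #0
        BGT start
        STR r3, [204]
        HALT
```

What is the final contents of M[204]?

r3=12
r1=1
r0=7
r2=200
r1=1+8=9
r3=M[200]=25
r1=9-25=-16
r2=200+4=204
r0=7-1=6
CMP r0, #0  (cmp 6,0)
BGT start: taken
r1=(-16)+8=-8
r3=M[204]=5
r1=(-8)-5=-13
r2=204+4=208
r0=6-1=5
CMP r0, #0  (cmp 5,0)
BGT start: taken
r1=(-13)+8=-5
r3=M[208]=24
r1=(-5)-24=-29
r2=208+4=212
r0=5-1=4
CMP r0, #0  (cmp 4,0)
BGT start: taken
r1=(-29)+8=-21
r3=M[212]=-1
r1=(-21)-(-1)=-20
r2=212+4=216
r0=4-1=3
CMP r0, #0  (cmp 3,0)
BGT start: taken
r1=(-20)+8=-12
r3=M[216]=23
r1=(-12)-23=-35
r2=216+4=220
r0=3-1=2
CMP r0, #0  (cmp 2,0)
BGT start: taken
r1=(-35)+8=-27
r3=M[220]=30
r1=(-27)-30=-57
r2=220+4=224
r0=2-1=1
CMP r0, #0  (cmp 1,0)
BGT start: taken
r1=(-57)+8=-49
r3=M[224]=23
r1=(-49)-23=-72
r2=224+4=228
r0=1-1=0
CMP r0, #0  (cmp 0,0)
BGT start: not taken
STR r3, [204] → M[204]=23
halt.

23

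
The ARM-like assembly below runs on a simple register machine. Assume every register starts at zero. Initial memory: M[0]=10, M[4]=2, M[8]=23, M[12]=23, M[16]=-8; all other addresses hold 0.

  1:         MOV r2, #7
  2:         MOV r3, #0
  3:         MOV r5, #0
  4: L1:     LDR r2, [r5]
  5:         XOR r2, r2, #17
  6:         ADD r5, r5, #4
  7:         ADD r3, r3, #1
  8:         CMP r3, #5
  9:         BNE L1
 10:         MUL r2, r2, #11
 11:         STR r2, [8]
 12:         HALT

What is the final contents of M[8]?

MOV r2, #7 → r2=7
MOV r3, #0 → r3=0
MOV r5, #0 → r5=0
LDR r2, [r5] → r2=M[0]=10
XOR r2, r2, #17 → r2=10^17=27
ADD r5, r5, #4 → r5=0+4=4
ADD r3, r3, #1 → r3=0+1=1
CMP r3, #5  (cmp 1,5)
BNE L1: taken
LDR r2, [r5] → r2=M[4]=2
XOR r2, r2, #17 → r2=2^17=19
ADD r5, r5, #4 → r5=4+4=8
ADD r3, r3, #1 → r3=1+1=2
CMP r3, #5  (cmp 2,5)
BNE L1: taken
LDR r2, [r5] → r2=M[8]=23
XOR r2, r2, #17 → r2=23^17=6
ADD r5, r5, #4 → r5=8+4=12
ADD r3, r3, #1 → r3=2+1=3
CMP r3, #5  (cmp 3,5)
BNE L1: taken
LDR r2, [r5] → r2=M[12]=23
XOR r2, r2, #17 → r2=23^17=6
ADD r5, r5, #4 → r5=12+4=16
ADD r3, r3, #1 → r3=3+1=4
CMP r3, #5  (cmp 4,5)
BNE L1: taken
LDR r2, [r5] → r2=M[16]=-8
XOR r2, r2, #17 → r2=(-8)^17=-23
ADD r5, r5, #4 → r5=16+4=20
ADD r3, r3, #1 → r3=4+1=5
CMP r3, #5  (cmp 5,5)
BNE L1: not taken
MUL r2, r2, #11 → r2=(-23)*11=-253
STR r2, [8] → M[8]=-253
halt.

-253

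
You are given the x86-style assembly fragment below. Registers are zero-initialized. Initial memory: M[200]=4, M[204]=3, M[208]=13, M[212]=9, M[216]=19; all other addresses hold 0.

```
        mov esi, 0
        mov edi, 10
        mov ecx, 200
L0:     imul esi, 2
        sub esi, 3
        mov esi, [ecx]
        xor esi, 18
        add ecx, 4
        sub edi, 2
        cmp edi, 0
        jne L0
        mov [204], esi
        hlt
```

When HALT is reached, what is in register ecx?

220

mov esi, 0 → esi=0
mov edi, 10 → edi=10
mov ecx, 200 → ecx=200
imul esi, 2 → esi=0*2=0
sub esi, 3 → esi=0-3=-3
mov esi, [ecx] → esi=M[200]=4
xor esi, 18 → esi=4^18=22
add ecx, 4 → ecx=200+4=204
sub edi, 2 → edi=10-2=8
cmp edi, 0  (cmp 8,0)
jne L0: taken
imul esi, 2 → esi=22*2=44
sub esi, 3 → esi=44-3=41
mov esi, [ecx] → esi=M[204]=3
xor esi, 18 → esi=3^18=17
add ecx, 4 → ecx=204+4=208
sub edi, 2 → edi=8-2=6
cmp edi, 0  (cmp 6,0)
jne L0: taken
imul esi, 2 → esi=17*2=34
sub esi, 3 → esi=34-3=31
mov esi, [ecx] → esi=M[208]=13
xor esi, 18 → esi=13^18=31
add ecx, 4 → ecx=208+4=212
sub edi, 2 → edi=6-2=4
cmp edi, 0  (cmp 4,0)
jne L0: taken
imul esi, 2 → esi=31*2=62
sub esi, 3 → esi=62-3=59
mov esi, [ecx] → esi=M[212]=9
xor esi, 18 → esi=9^18=27
add ecx, 4 → ecx=212+4=216
sub edi, 2 → edi=4-2=2
cmp edi, 0  (cmp 2,0)
jne L0: taken
imul esi, 2 → esi=27*2=54
sub esi, 3 → esi=54-3=51
mov esi, [ecx] → esi=M[216]=19
xor esi, 18 → esi=19^18=1
add ecx, 4 → ecx=216+4=220
sub edi, 2 → edi=2-2=0
cmp edi, 0  (cmp 0,0)
jne L0: not taken
mov [204], esi → M[204]=1
halt.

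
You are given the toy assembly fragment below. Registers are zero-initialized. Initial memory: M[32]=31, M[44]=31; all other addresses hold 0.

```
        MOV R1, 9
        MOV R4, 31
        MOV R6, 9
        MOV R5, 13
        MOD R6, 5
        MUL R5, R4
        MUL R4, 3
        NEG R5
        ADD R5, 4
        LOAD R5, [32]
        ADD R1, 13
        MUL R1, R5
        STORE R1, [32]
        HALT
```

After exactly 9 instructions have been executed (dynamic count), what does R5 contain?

MOV R1, 9 → R1=9
MOV R4, 31 → R4=31
MOV R6, 9 → R6=9
MOV R5, 13 → R5=13
MOD R6, 5 → R6=9%5=4
MUL R5, R4 → R5=13*31=403
MUL R4, 3 → R4=31*3=93
NEG R5 → R5=-(403)=-403
ADD R5, 4 → R5=(-403)+4=-399
After step 9: R5 = -399.

-399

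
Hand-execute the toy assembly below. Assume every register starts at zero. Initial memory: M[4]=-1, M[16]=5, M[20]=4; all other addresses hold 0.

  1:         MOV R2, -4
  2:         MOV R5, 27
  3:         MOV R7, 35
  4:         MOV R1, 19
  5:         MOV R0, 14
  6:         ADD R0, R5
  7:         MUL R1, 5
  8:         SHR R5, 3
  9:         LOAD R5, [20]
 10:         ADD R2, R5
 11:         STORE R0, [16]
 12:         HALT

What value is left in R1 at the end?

95

after MOV R2, -4: R2=-4
after MOV R5, 27: R5=27
after MOV R7, 35: R7=35
after MOV R1, 19: R1=19
after MOV R0, 14: R0=14
after ADD R0, R5: R0=14+27=41
after MUL R1, 5: R1=19*5=95
after SHR R5, 3: R5=27>>3=3
after LOAD R5, [20]: R5=M[20]=4
after ADD R2, R5: R2=(-4)+4=0
STORE R0, [16] → M[16]=41
halt.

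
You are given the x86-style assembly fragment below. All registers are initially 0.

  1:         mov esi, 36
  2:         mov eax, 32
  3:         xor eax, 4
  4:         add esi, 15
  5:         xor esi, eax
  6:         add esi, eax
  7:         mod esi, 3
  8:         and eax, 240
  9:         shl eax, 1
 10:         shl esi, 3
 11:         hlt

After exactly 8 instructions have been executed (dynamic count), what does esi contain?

after mov esi, 36: esi=36
after mov eax, 32: eax=32
after xor eax, 4: eax=32^4=36
after add esi, 15: esi=36+15=51
after xor esi, eax: esi=51^36=23
after add esi, eax: esi=23+36=59
after mod esi, 3: esi=59%3=2
after and eax, 240: eax=36&240=32
After step 8: esi = 2.

2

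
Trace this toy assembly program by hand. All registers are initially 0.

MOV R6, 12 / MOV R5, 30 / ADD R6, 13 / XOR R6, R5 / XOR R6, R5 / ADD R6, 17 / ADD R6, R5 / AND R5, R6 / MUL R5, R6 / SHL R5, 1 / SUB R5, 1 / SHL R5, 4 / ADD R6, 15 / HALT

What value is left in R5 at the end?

18416

R6=12
R5=30
R6=12+13=25
R6=25^30=7
R6=7^30=25
R6=25+17=42
R6=42+30=72
R5=30&72=8
R5=8*72=576
R5=576<<1=1152
R5=1152-1=1151
R5=1151<<4=18416
R6=72+15=87
halt.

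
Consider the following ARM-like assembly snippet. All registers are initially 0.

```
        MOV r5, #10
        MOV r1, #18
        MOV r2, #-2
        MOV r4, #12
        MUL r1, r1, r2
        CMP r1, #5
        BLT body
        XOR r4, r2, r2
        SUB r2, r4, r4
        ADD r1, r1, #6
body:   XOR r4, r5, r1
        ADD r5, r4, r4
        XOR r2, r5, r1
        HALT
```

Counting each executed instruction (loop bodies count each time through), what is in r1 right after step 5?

after MOV r5, #10: r5=10
after MOV r1, #18: r1=18
after MOV r2, #-2: r2=-2
after MOV r4, #12: r4=12
after MUL r1, r1, r2: r1=18*(-2)=-36
After step 5: r1 = -36.

-36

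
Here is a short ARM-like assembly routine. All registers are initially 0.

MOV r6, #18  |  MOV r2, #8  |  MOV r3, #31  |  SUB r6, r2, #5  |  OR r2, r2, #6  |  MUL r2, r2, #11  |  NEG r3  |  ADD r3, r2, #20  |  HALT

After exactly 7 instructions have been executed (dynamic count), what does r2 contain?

154

r6=18
r2=8
r3=31
r6=8-5=3
r2=8|6=14
r2=14*11=154
r3=-(31)=-31
After step 7: r2 = 154.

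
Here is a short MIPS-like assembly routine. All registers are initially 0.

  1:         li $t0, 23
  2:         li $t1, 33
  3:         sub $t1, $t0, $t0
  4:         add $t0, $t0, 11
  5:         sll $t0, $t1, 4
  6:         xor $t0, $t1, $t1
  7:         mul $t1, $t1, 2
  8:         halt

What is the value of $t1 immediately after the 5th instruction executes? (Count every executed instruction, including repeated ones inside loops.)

$t0=23
$t1=33
$t1=23-23=0
$t0=23+11=34
$t0=0<<4=0
After step 5: $t1 = 0.

0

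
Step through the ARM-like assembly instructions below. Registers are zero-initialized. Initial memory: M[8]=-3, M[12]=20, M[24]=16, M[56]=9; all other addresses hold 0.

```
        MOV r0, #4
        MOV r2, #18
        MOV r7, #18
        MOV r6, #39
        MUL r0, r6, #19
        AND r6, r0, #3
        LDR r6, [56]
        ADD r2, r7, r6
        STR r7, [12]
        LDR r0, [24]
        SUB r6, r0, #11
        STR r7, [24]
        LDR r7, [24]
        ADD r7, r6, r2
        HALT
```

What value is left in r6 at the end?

5

MOV r0, #4 → r0=4
MOV r2, #18 → r2=18
MOV r7, #18 → r7=18
MOV r6, #39 → r6=39
MUL r0, r6, #19 → r0=39*19=741
AND r6, r0, #3 → r6=741&3=1
LDR r6, [56] → r6=M[56]=9
ADD r2, r7, r6 → r2=18+9=27
STR r7, [12] → M[12]=18
LDR r0, [24] → r0=M[24]=16
SUB r6, r0, #11 → r6=16-11=5
STR r7, [24] → M[24]=18
LDR r7, [24] → r7=M[24]=18
ADD r7, r6, r2 → r7=5+27=32
halt.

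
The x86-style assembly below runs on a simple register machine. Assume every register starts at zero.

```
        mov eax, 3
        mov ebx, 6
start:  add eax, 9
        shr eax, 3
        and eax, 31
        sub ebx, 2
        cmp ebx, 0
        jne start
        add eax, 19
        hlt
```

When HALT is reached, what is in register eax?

eax=3
ebx=6
eax=3+9=12
eax=12>>3=1
eax=1&31=1
ebx=6-2=4
cmp ebx, 0  (cmp 4,0)
jne start: taken
eax=1+9=10
eax=10>>3=1
eax=1&31=1
ebx=4-2=2
cmp ebx, 0  (cmp 2,0)
jne start: taken
eax=1+9=10
eax=10>>3=1
eax=1&31=1
ebx=2-2=0
cmp ebx, 0  (cmp 0,0)
jne start: not taken
eax=1+19=20
halt.

20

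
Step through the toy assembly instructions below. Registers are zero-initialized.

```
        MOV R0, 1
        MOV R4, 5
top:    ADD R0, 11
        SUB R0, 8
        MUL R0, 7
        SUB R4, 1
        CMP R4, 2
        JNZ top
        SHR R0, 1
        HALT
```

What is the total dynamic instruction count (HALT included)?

MOV R0, 1 → R0=1
MOV R4, 5 → R4=5
ADD R0, 11 → R0=1+11=12
SUB R0, 8 → R0=12-8=4
MUL R0, 7 → R0=4*7=28
SUB R4, 1 → R4=5-1=4
CMP R4, 2  (cmp 4,2)
JNZ top: taken
ADD R0, 11 → R0=28+11=39
SUB R0, 8 → R0=39-8=31
MUL R0, 7 → R0=31*7=217
SUB R4, 1 → R4=4-1=3
CMP R4, 2  (cmp 3,2)
JNZ top: taken
ADD R0, 11 → R0=217+11=228
SUB R0, 8 → R0=228-8=220
MUL R0, 7 → R0=220*7=1540
SUB R4, 1 → R4=3-1=2
CMP R4, 2  (cmp 2,2)
JNZ top: not taken
SHR R0, 1 → R0=1540>>1=770
halt.
Total executed instructions: 22.

22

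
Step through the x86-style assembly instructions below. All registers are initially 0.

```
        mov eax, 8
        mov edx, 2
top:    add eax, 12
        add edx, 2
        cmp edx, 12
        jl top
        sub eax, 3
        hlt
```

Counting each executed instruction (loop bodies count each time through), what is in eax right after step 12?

after mov eax, 8: eax=8
after mov edx, 2: edx=2
after add eax, 12: eax=8+12=20
after add edx, 2: edx=2+2=4
cmp edx, 12  (cmp 4,12)
jl top: taken
after add eax, 12: eax=20+12=32
after add edx, 2: edx=4+2=6
cmp edx, 12  (cmp 6,12)
jl top: taken
after add eax, 12: eax=32+12=44
after add edx, 2: edx=6+2=8
After step 12: eax = 44.

44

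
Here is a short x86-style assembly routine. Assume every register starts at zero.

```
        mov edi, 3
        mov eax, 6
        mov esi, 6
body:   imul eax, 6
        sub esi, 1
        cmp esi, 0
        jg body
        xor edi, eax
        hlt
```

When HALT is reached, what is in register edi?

279939

edi=3
eax=6
esi=6
eax=6*6=36
esi=6-1=5
cmp esi, 0  (cmp 5,0)
jg body: taken
eax=36*6=216
esi=5-1=4
cmp esi, 0  (cmp 4,0)
jg body: taken
eax=216*6=1296
esi=4-1=3
cmp esi, 0  (cmp 3,0)
jg body: taken
eax=1296*6=7776
esi=3-1=2
cmp esi, 0  (cmp 2,0)
jg body: taken
eax=7776*6=46656
esi=2-1=1
cmp esi, 0  (cmp 1,0)
jg body: taken
eax=46656*6=279936
esi=1-1=0
cmp esi, 0  (cmp 0,0)
jg body: not taken
edi=3^279936=279939
halt.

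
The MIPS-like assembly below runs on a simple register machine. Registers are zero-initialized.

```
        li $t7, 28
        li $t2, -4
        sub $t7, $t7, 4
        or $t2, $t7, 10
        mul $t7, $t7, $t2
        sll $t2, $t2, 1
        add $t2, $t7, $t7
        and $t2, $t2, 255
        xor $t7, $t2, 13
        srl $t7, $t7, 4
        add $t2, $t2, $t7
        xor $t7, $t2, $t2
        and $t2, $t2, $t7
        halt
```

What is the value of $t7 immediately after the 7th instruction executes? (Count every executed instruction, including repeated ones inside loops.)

624

after li $t7, 28: $t7=28
after li $t2, -4: $t2=-4
after sub $t7, $t7, 4: $t7=28-4=24
after or $t2, $t7, 10: $t2=24|10=26
after mul $t7, $t7, $t2: $t7=24*26=624
after sll $t2, $t2, 1: $t2=26<<1=52
after add $t2, $t7, $t7: $t2=624+624=1248
After step 7: $t7 = 624.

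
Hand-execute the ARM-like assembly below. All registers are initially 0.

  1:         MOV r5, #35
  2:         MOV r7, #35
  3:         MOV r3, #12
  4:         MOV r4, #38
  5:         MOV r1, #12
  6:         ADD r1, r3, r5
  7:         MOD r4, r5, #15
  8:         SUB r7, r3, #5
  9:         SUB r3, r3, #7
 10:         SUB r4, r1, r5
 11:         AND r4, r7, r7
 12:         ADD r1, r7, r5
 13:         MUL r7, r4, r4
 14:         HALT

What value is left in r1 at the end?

42

after MOV r5, #35: r5=35
after MOV r7, #35: r7=35
after MOV r3, #12: r3=12
after MOV r4, #38: r4=38
after MOV r1, #12: r1=12
after ADD r1, r3, r5: r1=12+35=47
after MOD r4, r5, #15: r4=35%15=5
after SUB r7, r3, #5: r7=12-5=7
after SUB r3, r3, #7: r3=12-7=5
after SUB r4, r1, r5: r4=47-35=12
after AND r4, r7, r7: r4=7&7=7
after ADD r1, r7, r5: r1=7+35=42
after MUL r7, r4, r4: r7=7*7=49
halt.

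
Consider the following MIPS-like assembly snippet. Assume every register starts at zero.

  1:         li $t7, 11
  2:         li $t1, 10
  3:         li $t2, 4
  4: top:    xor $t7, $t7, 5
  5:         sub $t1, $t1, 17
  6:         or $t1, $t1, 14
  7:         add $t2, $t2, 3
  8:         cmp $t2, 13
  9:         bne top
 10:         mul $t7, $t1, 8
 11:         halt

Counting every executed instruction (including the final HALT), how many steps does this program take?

23

after li $t7, 11: $t7=11
after li $t1, 10: $t1=10
after li $t2, 4: $t2=4
after xor $t7, $t7, 5: $t7=11^5=14
after sub $t1, $t1, 17: $t1=10-17=-7
after or $t1, $t1, 14: $t1=(-7)|14=-1
after add $t2, $t2, 3: $t2=4+3=7
cmp $t2, 13  (cmp 7,13)
bne top: taken
after xor $t7, $t7, 5: $t7=14^5=11
after sub $t1, $t1, 17: $t1=(-1)-17=-18
after or $t1, $t1, 14: $t1=(-18)|14=-18
after add $t2, $t2, 3: $t2=7+3=10
cmp $t2, 13  (cmp 10,13)
bne top: taken
after xor $t7, $t7, 5: $t7=11^5=14
after sub $t1, $t1, 17: $t1=(-18)-17=-35
after or $t1, $t1, 14: $t1=(-35)|14=-33
after add $t2, $t2, 3: $t2=10+3=13
cmp $t2, 13  (cmp 13,13)
bne top: not taken
after mul $t7, $t1, 8: $t7=(-33)*8=-264
halt.
Total executed instructions: 23.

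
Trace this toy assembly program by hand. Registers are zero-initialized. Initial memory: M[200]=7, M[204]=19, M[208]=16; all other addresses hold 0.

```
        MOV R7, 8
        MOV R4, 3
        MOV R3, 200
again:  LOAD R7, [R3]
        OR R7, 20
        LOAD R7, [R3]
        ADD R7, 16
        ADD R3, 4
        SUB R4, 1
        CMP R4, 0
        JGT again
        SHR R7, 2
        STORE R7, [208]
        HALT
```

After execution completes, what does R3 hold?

212

R7=8
R4=3
R3=200
R7=M[200]=7
R7=7|20=23
R7=M[200]=7
R7=7+16=23
R3=200+4=204
R4=3-1=2
CMP R4, 0  (cmp 2,0)
JGT again: taken
R7=M[204]=19
R7=19|20=23
R7=M[204]=19
R7=19+16=35
R3=204+4=208
R4=2-1=1
CMP R4, 0  (cmp 1,0)
JGT again: taken
R7=M[208]=16
R7=16|20=20
R7=M[208]=16
R7=16+16=32
R3=208+4=212
R4=1-1=0
CMP R4, 0  (cmp 0,0)
JGT again: not taken
R7=32>>2=8
STORE R7, [208] → M[208]=8
halt.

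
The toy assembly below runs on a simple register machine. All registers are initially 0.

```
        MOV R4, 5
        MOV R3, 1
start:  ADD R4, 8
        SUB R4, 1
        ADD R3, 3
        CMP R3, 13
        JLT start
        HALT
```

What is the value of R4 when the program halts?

after MOV R4, 5: R4=5
after MOV R3, 1: R3=1
after ADD R4, 8: R4=5+8=13
after SUB R4, 1: R4=13-1=12
after ADD R3, 3: R3=1+3=4
CMP R3, 13  (cmp 4,13)
JLT start: taken
after ADD R4, 8: R4=12+8=20
after SUB R4, 1: R4=20-1=19
after ADD R3, 3: R3=4+3=7
CMP R3, 13  (cmp 7,13)
JLT start: taken
after ADD R4, 8: R4=19+8=27
after SUB R4, 1: R4=27-1=26
after ADD R3, 3: R3=7+3=10
CMP R3, 13  (cmp 10,13)
JLT start: taken
after ADD R4, 8: R4=26+8=34
after SUB R4, 1: R4=34-1=33
after ADD R3, 3: R3=10+3=13
CMP R3, 13  (cmp 13,13)
JLT start: not taken
halt.

33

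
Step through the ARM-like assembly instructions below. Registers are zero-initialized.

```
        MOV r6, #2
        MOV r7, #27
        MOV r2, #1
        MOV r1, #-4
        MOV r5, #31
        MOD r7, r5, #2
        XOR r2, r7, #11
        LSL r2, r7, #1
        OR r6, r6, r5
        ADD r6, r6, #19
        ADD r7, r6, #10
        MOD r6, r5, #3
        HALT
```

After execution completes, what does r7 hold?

60

after MOV r6, #2: r6=2
after MOV r7, #27: r7=27
after MOV r2, #1: r2=1
after MOV r1, #-4: r1=-4
after MOV r5, #31: r5=31
after MOD r7, r5, #2: r7=31%2=1
after XOR r2, r7, #11: r2=1^11=10
after LSL r2, r7, #1: r2=1<<1=2
after OR r6, r6, r5: r6=2|31=31
after ADD r6, r6, #19: r6=31+19=50
after ADD r7, r6, #10: r7=50+10=60
after MOD r6, r5, #3: r6=31%3=1
halt.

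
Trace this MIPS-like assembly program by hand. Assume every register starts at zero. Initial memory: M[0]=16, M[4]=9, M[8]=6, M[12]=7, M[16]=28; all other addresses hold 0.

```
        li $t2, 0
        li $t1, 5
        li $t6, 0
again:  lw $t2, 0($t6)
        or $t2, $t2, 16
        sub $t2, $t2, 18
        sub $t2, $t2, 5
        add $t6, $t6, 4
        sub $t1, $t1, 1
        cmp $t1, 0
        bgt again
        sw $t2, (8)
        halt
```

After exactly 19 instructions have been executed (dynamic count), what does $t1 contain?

li $t2, 0 → $t2=0
li $t1, 5 → $t1=5
li $t6, 0 → $t6=0
lw $t2, 0($t6) → $t2=M[0]=16
or $t2, $t2, 16 → $t2=16|16=16
sub $t2, $t2, 18 → $t2=16-18=-2
sub $t2, $t2, 5 → $t2=(-2)-5=-7
add $t6, $t6, 4 → $t6=0+4=4
sub $t1, $t1, 1 → $t1=5-1=4
cmp $t1, 0  (cmp 4,0)
bgt again: taken
lw $t2, 0($t6) → $t2=M[4]=9
or $t2, $t2, 16 → $t2=9|16=25
sub $t2, $t2, 18 → $t2=25-18=7
sub $t2, $t2, 5 → $t2=7-5=2
add $t6, $t6, 4 → $t6=4+4=8
sub $t1, $t1, 1 → $t1=4-1=3
cmp $t1, 0  (cmp 3,0)
bgt again: taken
After step 19: $t1 = 3.

3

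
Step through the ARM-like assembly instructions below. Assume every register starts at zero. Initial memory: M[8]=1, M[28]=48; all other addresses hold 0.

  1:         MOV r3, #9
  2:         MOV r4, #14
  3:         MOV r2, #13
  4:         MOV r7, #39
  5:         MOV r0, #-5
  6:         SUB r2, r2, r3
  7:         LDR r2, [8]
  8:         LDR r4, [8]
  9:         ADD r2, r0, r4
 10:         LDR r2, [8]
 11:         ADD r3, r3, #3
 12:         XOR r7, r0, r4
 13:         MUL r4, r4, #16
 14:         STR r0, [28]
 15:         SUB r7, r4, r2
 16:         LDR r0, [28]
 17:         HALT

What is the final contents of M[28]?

r3=9
r4=14
r2=13
r7=39
r0=-5
r2=13-9=4
r2=M[8]=1
r4=M[8]=1
r2=(-5)+1=-4
r2=M[8]=1
r3=9+3=12
r7=(-5)^1=-6
r4=1*16=16
STR r0, [28] → M[28]=-5
r7=16-1=15
r0=M[28]=-5
halt.

-5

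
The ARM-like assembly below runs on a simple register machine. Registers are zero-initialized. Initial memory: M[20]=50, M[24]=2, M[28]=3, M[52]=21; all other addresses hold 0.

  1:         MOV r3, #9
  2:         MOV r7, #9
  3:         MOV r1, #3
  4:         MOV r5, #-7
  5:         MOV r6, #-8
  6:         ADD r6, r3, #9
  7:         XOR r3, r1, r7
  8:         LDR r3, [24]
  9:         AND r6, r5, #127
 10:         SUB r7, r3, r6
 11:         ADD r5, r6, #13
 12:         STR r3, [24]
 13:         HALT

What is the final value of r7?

-119

r3=9
r7=9
r1=3
r5=-7
r6=-8
r6=9+9=18
r3=3^9=10
r3=M[24]=2
r6=(-7)&127=121
r7=2-121=-119
r5=121+13=134
STR r3, [24] → M[24]=2
halt.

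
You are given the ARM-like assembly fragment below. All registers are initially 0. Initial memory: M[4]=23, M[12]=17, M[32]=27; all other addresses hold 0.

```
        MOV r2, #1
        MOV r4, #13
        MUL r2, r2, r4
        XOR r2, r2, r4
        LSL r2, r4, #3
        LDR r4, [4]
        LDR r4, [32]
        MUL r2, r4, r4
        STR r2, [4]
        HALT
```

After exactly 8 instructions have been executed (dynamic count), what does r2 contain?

729

MOV r2, #1 → r2=1
MOV r4, #13 → r4=13
MUL r2, r2, r4 → r2=1*13=13
XOR r2, r2, r4 → r2=13^13=0
LSL r2, r4, #3 → r2=13<<3=104
LDR r4, [4] → r4=M[4]=23
LDR r4, [32] → r4=M[32]=27
MUL r2, r4, r4 → r2=27*27=729
After step 8: r2 = 729.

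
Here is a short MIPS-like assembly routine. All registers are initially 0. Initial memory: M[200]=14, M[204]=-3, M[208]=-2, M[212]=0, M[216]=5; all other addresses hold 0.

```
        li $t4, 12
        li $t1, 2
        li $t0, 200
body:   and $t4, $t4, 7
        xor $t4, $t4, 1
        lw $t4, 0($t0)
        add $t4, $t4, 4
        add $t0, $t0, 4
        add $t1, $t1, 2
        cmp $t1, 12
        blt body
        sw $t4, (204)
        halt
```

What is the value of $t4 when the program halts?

$t4=12
$t1=2
$t0=200
$t4=12&7=4
$t4=4^1=5
$t4=M[200]=14
$t4=14+4=18
$t0=200+4=204
$t1=2+2=4
cmp $t1, 12  (cmp 4,12)
blt body: taken
$t4=18&7=2
$t4=2^1=3
$t4=M[204]=-3
$t4=(-3)+4=1
$t0=204+4=208
$t1=4+2=6
cmp $t1, 12  (cmp 6,12)
blt body: taken
$t4=1&7=1
$t4=1^1=0
$t4=M[208]=-2
$t4=(-2)+4=2
$t0=208+4=212
$t1=6+2=8
cmp $t1, 12  (cmp 8,12)
blt body: taken
$t4=2&7=2
$t4=2^1=3
$t4=M[212]=0
$t4=0+4=4
$t0=212+4=216
$t1=8+2=10
cmp $t1, 12  (cmp 10,12)
blt body: taken
$t4=4&7=4
$t4=4^1=5
$t4=M[216]=5
$t4=5+4=9
$t0=216+4=220
$t1=10+2=12
cmp $t1, 12  (cmp 12,12)
blt body: not taken
sw $t4, (204) → M[204]=9
halt.

9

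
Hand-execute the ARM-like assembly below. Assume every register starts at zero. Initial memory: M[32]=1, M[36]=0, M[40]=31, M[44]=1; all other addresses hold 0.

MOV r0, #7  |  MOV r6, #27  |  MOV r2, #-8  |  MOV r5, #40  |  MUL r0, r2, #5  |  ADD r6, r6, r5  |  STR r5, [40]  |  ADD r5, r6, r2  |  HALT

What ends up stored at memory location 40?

40

r0=7
r6=27
r2=-8
r5=40
r0=(-8)*5=-40
r6=27+40=67
STR r5, [40] → M[40]=40
r5=67+(-8)=59
halt.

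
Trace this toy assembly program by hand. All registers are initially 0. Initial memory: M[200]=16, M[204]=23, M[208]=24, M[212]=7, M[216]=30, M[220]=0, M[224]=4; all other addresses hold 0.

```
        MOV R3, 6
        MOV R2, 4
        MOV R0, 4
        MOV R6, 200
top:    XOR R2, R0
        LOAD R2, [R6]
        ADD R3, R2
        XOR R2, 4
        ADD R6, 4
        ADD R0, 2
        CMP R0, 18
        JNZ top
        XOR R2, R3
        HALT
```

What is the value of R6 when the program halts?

MOV R3, 6 → R3=6
MOV R2, 4 → R2=4
MOV R0, 4 → R0=4
MOV R6, 200 → R6=200
XOR R2, R0 → R2=4^4=0
LOAD R2, [R6] → R2=M[200]=16
ADD R3, R2 → R3=6+16=22
XOR R2, 4 → R2=16^4=20
ADD R6, 4 → R6=200+4=204
ADD R0, 2 → R0=4+2=6
CMP R0, 18  (cmp 6,18)
JNZ top: taken
XOR R2, R0 → R2=20^6=18
LOAD R2, [R6] → R2=M[204]=23
ADD R3, R2 → R3=22+23=45
XOR R2, 4 → R2=23^4=19
ADD R6, 4 → R6=204+4=208
ADD R0, 2 → R0=6+2=8
CMP R0, 18  (cmp 8,18)
JNZ top: taken
XOR R2, R0 → R2=19^8=27
LOAD R2, [R6] → R2=M[208]=24
ADD R3, R2 → R3=45+24=69
XOR R2, 4 → R2=24^4=28
ADD R6, 4 → R6=208+4=212
ADD R0, 2 → R0=8+2=10
CMP R0, 18  (cmp 10,18)
JNZ top: taken
XOR R2, R0 → R2=28^10=22
LOAD R2, [R6] → R2=M[212]=7
ADD R3, R2 → R3=69+7=76
XOR R2, 4 → R2=7^4=3
ADD R6, 4 → R6=212+4=216
ADD R0, 2 → R0=10+2=12
CMP R0, 18  (cmp 12,18)
JNZ top: taken
XOR R2, R0 → R2=3^12=15
LOAD R2, [R6] → R2=M[216]=30
ADD R3, R2 → R3=76+30=106
XOR R2, 4 → R2=30^4=26
ADD R6, 4 → R6=216+4=220
ADD R0, 2 → R0=12+2=14
CMP R0, 18  (cmp 14,18)
JNZ top: taken
XOR R2, R0 → R2=26^14=20
LOAD R2, [R6] → R2=M[220]=0
ADD R3, R2 → R3=106+0=106
XOR R2, 4 → R2=0^4=4
ADD R6, 4 → R6=220+4=224
ADD R0, 2 → R0=14+2=16
CMP R0, 18  (cmp 16,18)
JNZ top: taken
XOR R2, R0 → R2=4^16=20
LOAD R2, [R6] → R2=M[224]=4
ADD R3, R2 → R3=106+4=110
XOR R2, 4 → R2=4^4=0
ADD R6, 4 → R6=224+4=228
ADD R0, 2 → R0=16+2=18
CMP R0, 18  (cmp 18,18)
JNZ top: not taken
XOR R2, R3 → R2=0^110=110
halt.

228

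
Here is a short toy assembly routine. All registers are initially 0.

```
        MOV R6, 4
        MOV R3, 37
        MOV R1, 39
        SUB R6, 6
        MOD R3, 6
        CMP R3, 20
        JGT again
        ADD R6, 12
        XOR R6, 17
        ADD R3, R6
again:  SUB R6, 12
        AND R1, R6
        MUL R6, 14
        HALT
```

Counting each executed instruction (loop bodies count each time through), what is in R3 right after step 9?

1

after MOV R6, 4: R6=4
after MOV R3, 37: R3=37
after MOV R1, 39: R1=39
after SUB R6, 6: R6=4-6=-2
after MOD R3, 6: R3=37%6=1
CMP R3, 20  (cmp 1,20)
JGT again: not taken
after ADD R6, 12: R6=(-2)+12=10
after XOR R6, 17: R6=10^17=27
After step 9: R3 = 1.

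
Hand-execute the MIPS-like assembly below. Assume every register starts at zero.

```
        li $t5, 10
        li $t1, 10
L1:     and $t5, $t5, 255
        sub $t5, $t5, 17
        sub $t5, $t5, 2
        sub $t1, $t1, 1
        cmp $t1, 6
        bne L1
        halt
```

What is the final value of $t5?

$t5=10
$t1=10
$t5=10&255=10
$t5=10-17=-7
$t5=(-7)-2=-9
$t1=10-1=9
cmp $t1, 6  (cmp 9,6)
bne L1: taken
$t5=(-9)&255=247
$t5=247-17=230
$t5=230-2=228
$t1=9-1=8
cmp $t1, 6  (cmp 8,6)
bne L1: taken
$t5=228&255=228
$t5=228-17=211
$t5=211-2=209
$t1=8-1=7
cmp $t1, 6  (cmp 7,6)
bne L1: taken
$t5=209&255=209
$t5=209-17=192
$t5=192-2=190
$t1=7-1=6
cmp $t1, 6  (cmp 6,6)
bne L1: not taken
halt.

190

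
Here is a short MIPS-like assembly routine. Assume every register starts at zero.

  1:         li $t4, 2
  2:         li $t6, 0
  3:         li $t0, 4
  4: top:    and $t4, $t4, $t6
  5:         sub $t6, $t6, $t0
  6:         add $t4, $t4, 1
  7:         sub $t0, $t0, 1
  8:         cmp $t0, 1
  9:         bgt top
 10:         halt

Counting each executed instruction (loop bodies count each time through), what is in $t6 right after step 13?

$t4=2
$t6=0
$t0=4
$t4=2&0=0
$t6=0-4=-4
$t4=0+1=1
$t0=4-1=3
cmp $t0, 1  (cmp 3,1)
bgt top: taken
$t4=1&(-4)=0
$t6=(-4)-3=-7
$t4=0+1=1
$t0=3-1=2
After step 13: $t6 = -7.

-7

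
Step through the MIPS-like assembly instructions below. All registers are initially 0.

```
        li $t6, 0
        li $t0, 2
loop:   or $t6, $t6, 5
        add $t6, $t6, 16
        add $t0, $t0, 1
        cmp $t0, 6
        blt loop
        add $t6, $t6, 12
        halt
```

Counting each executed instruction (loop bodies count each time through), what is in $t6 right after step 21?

69

after li $t6, 0: $t6=0
after li $t0, 2: $t0=2
after or $t6, $t6, 5: $t6=0|5=5
after add $t6, $t6, 16: $t6=5+16=21
after add $t0, $t0, 1: $t0=2+1=3
cmp $t0, 6  (cmp 3,6)
blt loop: taken
after or $t6, $t6, 5: $t6=21|5=21
after add $t6, $t6, 16: $t6=21+16=37
after add $t0, $t0, 1: $t0=3+1=4
cmp $t0, 6  (cmp 4,6)
blt loop: taken
after or $t6, $t6, 5: $t6=37|5=37
after add $t6, $t6, 16: $t6=37+16=53
after add $t0, $t0, 1: $t0=4+1=5
cmp $t0, 6  (cmp 5,6)
blt loop: taken
after or $t6, $t6, 5: $t6=53|5=53
after add $t6, $t6, 16: $t6=53+16=69
after add $t0, $t0, 1: $t0=5+1=6
cmp $t0, 6  (cmp 6,6)
After step 21: $t6 = 69.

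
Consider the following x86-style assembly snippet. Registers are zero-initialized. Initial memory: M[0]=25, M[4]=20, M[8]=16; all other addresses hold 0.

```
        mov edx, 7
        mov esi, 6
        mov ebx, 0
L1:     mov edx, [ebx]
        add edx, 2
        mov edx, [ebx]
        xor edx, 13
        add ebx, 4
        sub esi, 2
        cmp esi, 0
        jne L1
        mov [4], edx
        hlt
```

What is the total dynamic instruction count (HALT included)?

29

mov edx, 7 → edx=7
mov esi, 6 → esi=6
mov ebx, 0 → ebx=0
mov edx, [ebx] → edx=M[0]=25
add edx, 2 → edx=25+2=27
mov edx, [ebx] → edx=M[0]=25
xor edx, 13 → edx=25^13=20
add ebx, 4 → ebx=0+4=4
sub esi, 2 → esi=6-2=4
cmp esi, 0  (cmp 4,0)
jne L1: taken
mov edx, [ebx] → edx=M[4]=20
add edx, 2 → edx=20+2=22
mov edx, [ebx] → edx=M[4]=20
xor edx, 13 → edx=20^13=25
add ebx, 4 → ebx=4+4=8
sub esi, 2 → esi=4-2=2
cmp esi, 0  (cmp 2,0)
jne L1: taken
mov edx, [ebx] → edx=M[8]=16
add edx, 2 → edx=16+2=18
mov edx, [ebx] → edx=M[8]=16
xor edx, 13 → edx=16^13=29
add ebx, 4 → ebx=8+4=12
sub esi, 2 → esi=2-2=0
cmp esi, 0  (cmp 0,0)
jne L1: not taken
mov [4], edx → M[4]=29
halt.
Total executed instructions: 29.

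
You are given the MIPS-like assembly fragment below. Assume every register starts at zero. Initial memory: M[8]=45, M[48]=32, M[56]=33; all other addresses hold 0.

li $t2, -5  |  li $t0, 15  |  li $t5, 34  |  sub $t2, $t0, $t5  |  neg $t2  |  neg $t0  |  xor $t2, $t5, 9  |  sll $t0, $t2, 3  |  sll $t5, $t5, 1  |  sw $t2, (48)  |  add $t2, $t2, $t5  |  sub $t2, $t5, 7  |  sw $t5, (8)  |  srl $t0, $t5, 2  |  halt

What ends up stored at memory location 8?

after li $t2, -5: $t2=-5
after li $t0, 15: $t0=15
after li $t5, 34: $t5=34
after sub $t2, $t0, $t5: $t2=15-34=-19
after neg $t2: $t2=-(-19)=19
after neg $t0: $t0=-(15)=-15
after xor $t2, $t5, 9: $t2=34^9=43
after sll $t0, $t2, 3: $t0=43<<3=344
after sll $t5, $t5, 1: $t5=34<<1=68
sw $t2, (48) → M[48]=43
after add $t2, $t2, $t5: $t2=43+68=111
after sub $t2, $t5, 7: $t2=68-7=61
sw $t5, (8) → M[8]=68
after srl $t0, $t5, 2: $t0=68>>2=17
halt.

68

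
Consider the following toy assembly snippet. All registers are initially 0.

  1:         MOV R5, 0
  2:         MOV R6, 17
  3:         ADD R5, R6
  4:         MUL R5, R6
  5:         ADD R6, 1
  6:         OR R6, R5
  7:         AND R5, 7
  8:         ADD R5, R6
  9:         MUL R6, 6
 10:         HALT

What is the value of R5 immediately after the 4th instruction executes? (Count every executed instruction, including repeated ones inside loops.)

R5=0
R6=17
R5=0+17=17
R5=17*17=289
After step 4: R5 = 289.

289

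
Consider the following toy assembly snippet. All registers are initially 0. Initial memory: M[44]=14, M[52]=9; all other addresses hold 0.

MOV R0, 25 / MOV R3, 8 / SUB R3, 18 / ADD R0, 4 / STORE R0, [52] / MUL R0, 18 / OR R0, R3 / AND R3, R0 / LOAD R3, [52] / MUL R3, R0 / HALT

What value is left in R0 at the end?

R0=25
R3=8
R3=8-18=-10
R0=25+4=29
STORE R0, [52] → M[52]=29
R0=29*18=522
R0=522|(-10)=-2
R3=(-10)&(-2)=-10
R3=M[52]=29
R3=29*(-2)=-58
halt.

-2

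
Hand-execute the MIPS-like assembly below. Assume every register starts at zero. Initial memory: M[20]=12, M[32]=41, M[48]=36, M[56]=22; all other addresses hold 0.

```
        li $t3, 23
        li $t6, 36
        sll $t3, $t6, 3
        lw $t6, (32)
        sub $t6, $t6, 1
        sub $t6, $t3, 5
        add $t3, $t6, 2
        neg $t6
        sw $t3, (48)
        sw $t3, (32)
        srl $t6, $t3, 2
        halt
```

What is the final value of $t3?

after li $t3, 23: $t3=23
after li $t6, 36: $t6=36
after sll $t3, $t6, 3: $t3=36<<3=288
after lw $t6, (32): $t6=M[32]=41
after sub $t6, $t6, 1: $t6=41-1=40
after sub $t6, $t3, 5: $t6=288-5=283
after add $t3, $t6, 2: $t3=283+2=285
after neg $t6: $t6=-(283)=-283
sw $t3, (48) → M[48]=285
sw $t3, (32) → M[32]=285
after srl $t6, $t3, 2: $t6=285>>2=71
halt.

285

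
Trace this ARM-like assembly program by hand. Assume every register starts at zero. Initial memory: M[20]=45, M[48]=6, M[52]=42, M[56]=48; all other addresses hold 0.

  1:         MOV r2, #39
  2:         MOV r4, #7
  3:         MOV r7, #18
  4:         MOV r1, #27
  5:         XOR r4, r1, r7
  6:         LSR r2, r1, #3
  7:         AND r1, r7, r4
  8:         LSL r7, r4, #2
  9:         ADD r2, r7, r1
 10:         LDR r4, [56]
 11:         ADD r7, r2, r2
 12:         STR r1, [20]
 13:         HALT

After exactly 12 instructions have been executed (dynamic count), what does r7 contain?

72

r2=39
r4=7
r7=18
r1=27
r4=27^18=9
r2=27>>3=3
r1=18&9=0
r7=9<<2=36
r2=36+0=36
r4=M[56]=48
r7=36+36=72
STR r1, [20] → M[20]=0
After step 12: r7 = 72.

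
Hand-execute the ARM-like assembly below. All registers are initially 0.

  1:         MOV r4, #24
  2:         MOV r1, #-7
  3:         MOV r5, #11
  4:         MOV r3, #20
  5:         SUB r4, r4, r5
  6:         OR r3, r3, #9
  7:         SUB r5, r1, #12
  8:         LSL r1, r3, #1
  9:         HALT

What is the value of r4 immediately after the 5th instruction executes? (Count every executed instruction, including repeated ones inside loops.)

13

after MOV r4, #24: r4=24
after MOV r1, #-7: r1=-7
after MOV r5, #11: r5=11
after MOV r3, #20: r3=20
after SUB r4, r4, r5: r4=24-11=13
After step 5: r4 = 13.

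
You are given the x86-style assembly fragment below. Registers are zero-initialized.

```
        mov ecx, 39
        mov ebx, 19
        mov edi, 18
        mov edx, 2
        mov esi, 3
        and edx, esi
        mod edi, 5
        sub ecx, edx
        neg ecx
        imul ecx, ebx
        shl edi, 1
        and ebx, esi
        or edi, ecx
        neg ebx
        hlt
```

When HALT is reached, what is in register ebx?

mov ecx, 39 → ecx=39
mov ebx, 19 → ebx=19
mov edi, 18 → edi=18
mov edx, 2 → edx=2
mov esi, 3 → esi=3
and edx, esi → edx=2&3=2
mod edi, 5 → edi=18%5=3
sub ecx, edx → ecx=39-2=37
neg ecx → ecx=-(37)=-37
imul ecx, ebx → ecx=(-37)*19=-703
shl edi, 1 → edi=3<<1=6
and ebx, esi → ebx=19&3=3
or edi, ecx → edi=6|(-703)=-697
neg ebx → ebx=-(3)=-3
halt.

-3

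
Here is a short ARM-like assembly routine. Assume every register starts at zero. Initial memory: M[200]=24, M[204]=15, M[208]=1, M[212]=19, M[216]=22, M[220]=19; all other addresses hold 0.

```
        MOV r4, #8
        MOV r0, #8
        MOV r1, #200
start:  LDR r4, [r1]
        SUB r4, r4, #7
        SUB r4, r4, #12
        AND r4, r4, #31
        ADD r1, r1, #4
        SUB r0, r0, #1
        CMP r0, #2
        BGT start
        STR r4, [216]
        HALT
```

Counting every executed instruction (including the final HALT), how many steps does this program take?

53

after MOV r4, #8: r4=8
after MOV r0, #8: r0=8
after MOV r1, #200: r1=200
after LDR r4, [r1]: r4=M[200]=24
after SUB r4, r4, #7: r4=24-7=17
after SUB r4, r4, #12: r4=17-12=5
after AND r4, r4, #31: r4=5&31=5
after ADD r1, r1, #4: r1=200+4=204
after SUB r0, r0, #1: r0=8-1=7
CMP r0, #2  (cmp 7,2)
BGT start: taken
after LDR r4, [r1]: r4=M[204]=15
after SUB r4, r4, #7: r4=15-7=8
after SUB r4, r4, #12: r4=8-12=-4
after AND r4, r4, #31: r4=(-4)&31=28
after ADD r1, r1, #4: r1=204+4=208
after SUB r0, r0, #1: r0=7-1=6
CMP r0, #2  (cmp 6,2)
BGT start: taken
after LDR r4, [r1]: r4=M[208]=1
after SUB r4, r4, #7: r4=1-7=-6
after SUB r4, r4, #12: r4=(-6)-12=-18
after AND r4, r4, #31: r4=(-18)&31=14
after ADD r1, r1, #4: r1=208+4=212
after SUB r0, r0, #1: r0=6-1=5
CMP r0, #2  (cmp 5,2)
BGT start: taken
after LDR r4, [r1]: r4=M[212]=19
after SUB r4, r4, #7: r4=19-7=12
after SUB r4, r4, #12: r4=12-12=0
after AND r4, r4, #31: r4=0&31=0
after ADD r1, r1, #4: r1=212+4=216
after SUB r0, r0, #1: r0=5-1=4
CMP r0, #2  (cmp 4,2)
BGT start: taken
after LDR r4, [r1]: r4=M[216]=22
after SUB r4, r4, #7: r4=22-7=15
after SUB r4, r4, #12: r4=15-12=3
after AND r4, r4, #31: r4=3&31=3
after ADD r1, r1, #4: r1=216+4=220
after SUB r0, r0, #1: r0=4-1=3
CMP r0, #2  (cmp 3,2)
BGT start: taken
after LDR r4, [r1]: r4=M[220]=19
after SUB r4, r4, #7: r4=19-7=12
after SUB r4, r4, #12: r4=12-12=0
after AND r4, r4, #31: r4=0&31=0
after ADD r1, r1, #4: r1=220+4=224
after SUB r0, r0, #1: r0=3-1=2
CMP r0, #2  (cmp 2,2)
BGT start: not taken
STR r4, [216] → M[216]=0
halt.
Total executed instructions: 53.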